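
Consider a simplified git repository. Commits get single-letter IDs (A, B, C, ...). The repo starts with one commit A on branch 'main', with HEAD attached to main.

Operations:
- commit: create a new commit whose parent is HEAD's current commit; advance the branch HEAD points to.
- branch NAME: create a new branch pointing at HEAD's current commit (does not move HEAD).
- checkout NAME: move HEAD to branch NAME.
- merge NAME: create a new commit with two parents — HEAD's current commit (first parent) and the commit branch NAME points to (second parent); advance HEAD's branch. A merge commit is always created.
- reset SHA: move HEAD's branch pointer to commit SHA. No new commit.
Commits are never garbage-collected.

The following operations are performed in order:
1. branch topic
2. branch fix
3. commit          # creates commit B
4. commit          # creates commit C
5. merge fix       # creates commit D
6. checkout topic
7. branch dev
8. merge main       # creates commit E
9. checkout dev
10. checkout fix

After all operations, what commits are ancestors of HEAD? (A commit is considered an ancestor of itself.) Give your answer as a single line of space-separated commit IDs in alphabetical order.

Answer: A

Derivation:
After op 1 (branch): HEAD=main@A [main=A topic=A]
After op 2 (branch): HEAD=main@A [fix=A main=A topic=A]
After op 3 (commit): HEAD=main@B [fix=A main=B topic=A]
After op 4 (commit): HEAD=main@C [fix=A main=C topic=A]
After op 5 (merge): HEAD=main@D [fix=A main=D topic=A]
After op 6 (checkout): HEAD=topic@A [fix=A main=D topic=A]
After op 7 (branch): HEAD=topic@A [dev=A fix=A main=D topic=A]
After op 8 (merge): HEAD=topic@E [dev=A fix=A main=D topic=E]
After op 9 (checkout): HEAD=dev@A [dev=A fix=A main=D topic=E]
After op 10 (checkout): HEAD=fix@A [dev=A fix=A main=D topic=E]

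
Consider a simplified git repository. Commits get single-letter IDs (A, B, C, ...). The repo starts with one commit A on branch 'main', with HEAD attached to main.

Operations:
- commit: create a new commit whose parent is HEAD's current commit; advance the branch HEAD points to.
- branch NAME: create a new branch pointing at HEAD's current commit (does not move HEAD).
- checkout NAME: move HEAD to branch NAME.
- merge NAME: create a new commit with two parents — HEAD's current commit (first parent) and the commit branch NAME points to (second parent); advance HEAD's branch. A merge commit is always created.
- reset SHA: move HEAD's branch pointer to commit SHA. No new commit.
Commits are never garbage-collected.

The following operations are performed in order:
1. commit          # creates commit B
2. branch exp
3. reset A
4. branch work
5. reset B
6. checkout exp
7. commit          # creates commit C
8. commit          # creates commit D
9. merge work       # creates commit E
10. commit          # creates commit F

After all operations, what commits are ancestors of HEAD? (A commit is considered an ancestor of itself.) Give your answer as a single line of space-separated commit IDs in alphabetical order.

After op 1 (commit): HEAD=main@B [main=B]
After op 2 (branch): HEAD=main@B [exp=B main=B]
After op 3 (reset): HEAD=main@A [exp=B main=A]
After op 4 (branch): HEAD=main@A [exp=B main=A work=A]
After op 5 (reset): HEAD=main@B [exp=B main=B work=A]
After op 6 (checkout): HEAD=exp@B [exp=B main=B work=A]
After op 7 (commit): HEAD=exp@C [exp=C main=B work=A]
After op 8 (commit): HEAD=exp@D [exp=D main=B work=A]
After op 9 (merge): HEAD=exp@E [exp=E main=B work=A]
After op 10 (commit): HEAD=exp@F [exp=F main=B work=A]

Answer: A B C D E F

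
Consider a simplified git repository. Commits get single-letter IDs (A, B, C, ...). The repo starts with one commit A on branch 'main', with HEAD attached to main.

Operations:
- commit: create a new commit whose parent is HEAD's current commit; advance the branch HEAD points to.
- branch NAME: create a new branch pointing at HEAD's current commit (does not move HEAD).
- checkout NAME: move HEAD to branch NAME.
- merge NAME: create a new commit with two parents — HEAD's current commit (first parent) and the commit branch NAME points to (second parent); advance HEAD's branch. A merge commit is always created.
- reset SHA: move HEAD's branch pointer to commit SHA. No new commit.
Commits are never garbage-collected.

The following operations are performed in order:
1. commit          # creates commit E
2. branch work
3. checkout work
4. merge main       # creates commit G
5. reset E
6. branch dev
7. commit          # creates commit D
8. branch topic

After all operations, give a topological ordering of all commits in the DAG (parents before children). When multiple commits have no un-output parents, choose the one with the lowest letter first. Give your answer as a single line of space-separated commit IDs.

After op 1 (commit): HEAD=main@E [main=E]
After op 2 (branch): HEAD=main@E [main=E work=E]
After op 3 (checkout): HEAD=work@E [main=E work=E]
After op 4 (merge): HEAD=work@G [main=E work=G]
After op 5 (reset): HEAD=work@E [main=E work=E]
After op 6 (branch): HEAD=work@E [dev=E main=E work=E]
After op 7 (commit): HEAD=work@D [dev=E main=E work=D]
After op 8 (branch): HEAD=work@D [dev=E main=E topic=D work=D]
commit A: parents=[]
commit D: parents=['E']
commit E: parents=['A']
commit G: parents=['E', 'E']

Answer: A E D G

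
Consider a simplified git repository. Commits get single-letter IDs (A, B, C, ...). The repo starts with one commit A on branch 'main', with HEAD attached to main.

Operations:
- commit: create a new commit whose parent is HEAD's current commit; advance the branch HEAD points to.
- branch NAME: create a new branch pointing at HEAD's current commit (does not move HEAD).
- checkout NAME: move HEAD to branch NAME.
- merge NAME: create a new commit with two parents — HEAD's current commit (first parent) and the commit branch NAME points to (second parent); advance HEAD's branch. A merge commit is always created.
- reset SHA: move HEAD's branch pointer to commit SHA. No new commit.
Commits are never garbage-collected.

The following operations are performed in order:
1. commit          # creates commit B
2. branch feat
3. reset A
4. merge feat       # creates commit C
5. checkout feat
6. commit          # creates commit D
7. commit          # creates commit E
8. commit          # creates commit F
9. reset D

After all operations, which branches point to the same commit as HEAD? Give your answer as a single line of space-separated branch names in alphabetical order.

Answer: feat

Derivation:
After op 1 (commit): HEAD=main@B [main=B]
After op 2 (branch): HEAD=main@B [feat=B main=B]
After op 3 (reset): HEAD=main@A [feat=B main=A]
After op 4 (merge): HEAD=main@C [feat=B main=C]
After op 5 (checkout): HEAD=feat@B [feat=B main=C]
After op 6 (commit): HEAD=feat@D [feat=D main=C]
After op 7 (commit): HEAD=feat@E [feat=E main=C]
After op 8 (commit): HEAD=feat@F [feat=F main=C]
After op 9 (reset): HEAD=feat@D [feat=D main=C]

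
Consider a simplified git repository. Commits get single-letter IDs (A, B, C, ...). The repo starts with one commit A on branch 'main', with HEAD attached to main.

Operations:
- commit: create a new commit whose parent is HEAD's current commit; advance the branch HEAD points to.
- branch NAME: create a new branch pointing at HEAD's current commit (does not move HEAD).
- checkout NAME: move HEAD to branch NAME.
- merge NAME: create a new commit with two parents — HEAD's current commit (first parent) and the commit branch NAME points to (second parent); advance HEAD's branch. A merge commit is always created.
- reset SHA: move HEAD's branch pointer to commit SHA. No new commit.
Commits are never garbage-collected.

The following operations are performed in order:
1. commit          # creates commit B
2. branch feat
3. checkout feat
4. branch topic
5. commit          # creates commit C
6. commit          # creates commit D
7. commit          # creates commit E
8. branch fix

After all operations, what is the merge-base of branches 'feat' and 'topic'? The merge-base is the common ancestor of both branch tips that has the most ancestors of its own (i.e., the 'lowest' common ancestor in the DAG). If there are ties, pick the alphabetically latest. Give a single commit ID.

Answer: B

Derivation:
After op 1 (commit): HEAD=main@B [main=B]
After op 2 (branch): HEAD=main@B [feat=B main=B]
After op 3 (checkout): HEAD=feat@B [feat=B main=B]
After op 4 (branch): HEAD=feat@B [feat=B main=B topic=B]
After op 5 (commit): HEAD=feat@C [feat=C main=B topic=B]
After op 6 (commit): HEAD=feat@D [feat=D main=B topic=B]
After op 7 (commit): HEAD=feat@E [feat=E main=B topic=B]
After op 8 (branch): HEAD=feat@E [feat=E fix=E main=B topic=B]
ancestors(feat=E): ['A', 'B', 'C', 'D', 'E']
ancestors(topic=B): ['A', 'B']
common: ['A', 'B']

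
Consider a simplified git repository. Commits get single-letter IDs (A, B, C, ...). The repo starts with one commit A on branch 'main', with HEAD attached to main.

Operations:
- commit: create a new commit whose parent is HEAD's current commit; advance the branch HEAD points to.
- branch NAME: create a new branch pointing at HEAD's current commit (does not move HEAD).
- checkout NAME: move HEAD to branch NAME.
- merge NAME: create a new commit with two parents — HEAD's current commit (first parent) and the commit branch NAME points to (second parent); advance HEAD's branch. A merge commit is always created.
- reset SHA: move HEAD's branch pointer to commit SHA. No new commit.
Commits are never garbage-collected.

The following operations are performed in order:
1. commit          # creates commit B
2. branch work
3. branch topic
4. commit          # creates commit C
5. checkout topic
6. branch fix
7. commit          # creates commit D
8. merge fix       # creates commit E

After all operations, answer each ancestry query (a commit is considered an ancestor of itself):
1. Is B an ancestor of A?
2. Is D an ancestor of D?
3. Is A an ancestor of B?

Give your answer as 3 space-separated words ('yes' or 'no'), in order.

After op 1 (commit): HEAD=main@B [main=B]
After op 2 (branch): HEAD=main@B [main=B work=B]
After op 3 (branch): HEAD=main@B [main=B topic=B work=B]
After op 4 (commit): HEAD=main@C [main=C topic=B work=B]
After op 5 (checkout): HEAD=topic@B [main=C topic=B work=B]
After op 6 (branch): HEAD=topic@B [fix=B main=C topic=B work=B]
After op 7 (commit): HEAD=topic@D [fix=B main=C topic=D work=B]
After op 8 (merge): HEAD=topic@E [fix=B main=C topic=E work=B]
ancestors(A) = {A}; B in? no
ancestors(D) = {A,B,D}; D in? yes
ancestors(B) = {A,B}; A in? yes

Answer: no yes yes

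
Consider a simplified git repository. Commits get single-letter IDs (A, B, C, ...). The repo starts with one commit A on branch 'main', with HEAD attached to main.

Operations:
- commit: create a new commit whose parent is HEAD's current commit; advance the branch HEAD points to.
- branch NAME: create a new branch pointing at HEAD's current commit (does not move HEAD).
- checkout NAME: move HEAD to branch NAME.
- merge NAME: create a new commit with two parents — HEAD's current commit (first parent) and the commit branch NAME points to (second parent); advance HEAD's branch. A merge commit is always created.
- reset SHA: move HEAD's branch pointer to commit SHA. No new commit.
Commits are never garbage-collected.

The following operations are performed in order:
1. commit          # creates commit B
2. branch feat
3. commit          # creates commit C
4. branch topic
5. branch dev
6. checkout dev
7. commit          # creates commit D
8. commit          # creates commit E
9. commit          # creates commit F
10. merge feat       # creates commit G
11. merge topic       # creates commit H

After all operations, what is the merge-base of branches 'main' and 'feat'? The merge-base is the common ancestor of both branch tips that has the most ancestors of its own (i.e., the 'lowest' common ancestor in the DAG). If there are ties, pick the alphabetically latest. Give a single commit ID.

Answer: B

Derivation:
After op 1 (commit): HEAD=main@B [main=B]
After op 2 (branch): HEAD=main@B [feat=B main=B]
After op 3 (commit): HEAD=main@C [feat=B main=C]
After op 4 (branch): HEAD=main@C [feat=B main=C topic=C]
After op 5 (branch): HEAD=main@C [dev=C feat=B main=C topic=C]
After op 6 (checkout): HEAD=dev@C [dev=C feat=B main=C topic=C]
After op 7 (commit): HEAD=dev@D [dev=D feat=B main=C topic=C]
After op 8 (commit): HEAD=dev@E [dev=E feat=B main=C topic=C]
After op 9 (commit): HEAD=dev@F [dev=F feat=B main=C topic=C]
After op 10 (merge): HEAD=dev@G [dev=G feat=B main=C topic=C]
After op 11 (merge): HEAD=dev@H [dev=H feat=B main=C topic=C]
ancestors(main=C): ['A', 'B', 'C']
ancestors(feat=B): ['A', 'B']
common: ['A', 'B']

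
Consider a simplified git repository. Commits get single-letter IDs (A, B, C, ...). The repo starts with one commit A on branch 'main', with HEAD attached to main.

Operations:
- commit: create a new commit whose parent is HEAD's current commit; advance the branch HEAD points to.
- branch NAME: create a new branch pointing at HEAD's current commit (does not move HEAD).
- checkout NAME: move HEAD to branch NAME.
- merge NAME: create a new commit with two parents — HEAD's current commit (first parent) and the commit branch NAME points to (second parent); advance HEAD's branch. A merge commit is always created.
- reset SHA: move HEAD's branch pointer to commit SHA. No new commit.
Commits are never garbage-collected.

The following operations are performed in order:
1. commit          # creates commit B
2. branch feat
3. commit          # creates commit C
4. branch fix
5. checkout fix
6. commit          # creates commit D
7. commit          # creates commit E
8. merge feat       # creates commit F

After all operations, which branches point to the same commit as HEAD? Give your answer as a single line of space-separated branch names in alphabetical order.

After op 1 (commit): HEAD=main@B [main=B]
After op 2 (branch): HEAD=main@B [feat=B main=B]
After op 3 (commit): HEAD=main@C [feat=B main=C]
After op 4 (branch): HEAD=main@C [feat=B fix=C main=C]
After op 5 (checkout): HEAD=fix@C [feat=B fix=C main=C]
After op 6 (commit): HEAD=fix@D [feat=B fix=D main=C]
After op 7 (commit): HEAD=fix@E [feat=B fix=E main=C]
After op 8 (merge): HEAD=fix@F [feat=B fix=F main=C]

Answer: fix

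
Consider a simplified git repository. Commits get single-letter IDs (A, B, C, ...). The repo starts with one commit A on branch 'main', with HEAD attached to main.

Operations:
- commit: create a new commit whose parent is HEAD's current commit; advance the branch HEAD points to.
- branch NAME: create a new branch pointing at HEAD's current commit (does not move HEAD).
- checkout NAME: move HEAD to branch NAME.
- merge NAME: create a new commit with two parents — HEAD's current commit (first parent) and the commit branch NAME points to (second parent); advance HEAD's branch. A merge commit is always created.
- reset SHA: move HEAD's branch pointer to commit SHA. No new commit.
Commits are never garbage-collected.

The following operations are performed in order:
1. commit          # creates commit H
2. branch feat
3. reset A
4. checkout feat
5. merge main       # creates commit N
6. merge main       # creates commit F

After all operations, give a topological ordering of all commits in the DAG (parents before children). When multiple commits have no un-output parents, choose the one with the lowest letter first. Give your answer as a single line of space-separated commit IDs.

After op 1 (commit): HEAD=main@H [main=H]
After op 2 (branch): HEAD=main@H [feat=H main=H]
After op 3 (reset): HEAD=main@A [feat=H main=A]
After op 4 (checkout): HEAD=feat@H [feat=H main=A]
After op 5 (merge): HEAD=feat@N [feat=N main=A]
After op 6 (merge): HEAD=feat@F [feat=F main=A]
commit A: parents=[]
commit F: parents=['N', 'A']
commit H: parents=['A']
commit N: parents=['H', 'A']

Answer: A H N F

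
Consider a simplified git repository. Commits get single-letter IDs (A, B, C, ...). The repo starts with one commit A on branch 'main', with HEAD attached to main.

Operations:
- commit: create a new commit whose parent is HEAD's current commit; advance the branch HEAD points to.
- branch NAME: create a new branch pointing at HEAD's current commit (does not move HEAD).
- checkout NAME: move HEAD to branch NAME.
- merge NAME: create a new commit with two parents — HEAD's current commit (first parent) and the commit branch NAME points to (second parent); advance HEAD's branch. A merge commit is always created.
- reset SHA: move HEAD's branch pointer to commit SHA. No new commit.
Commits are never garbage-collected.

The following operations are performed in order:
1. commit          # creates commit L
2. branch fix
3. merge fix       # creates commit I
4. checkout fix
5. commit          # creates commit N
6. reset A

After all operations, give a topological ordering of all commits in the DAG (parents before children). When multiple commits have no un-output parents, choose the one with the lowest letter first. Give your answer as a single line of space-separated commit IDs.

Answer: A L I N

Derivation:
After op 1 (commit): HEAD=main@L [main=L]
After op 2 (branch): HEAD=main@L [fix=L main=L]
After op 3 (merge): HEAD=main@I [fix=L main=I]
After op 4 (checkout): HEAD=fix@L [fix=L main=I]
After op 5 (commit): HEAD=fix@N [fix=N main=I]
After op 6 (reset): HEAD=fix@A [fix=A main=I]
commit A: parents=[]
commit I: parents=['L', 'L']
commit L: parents=['A']
commit N: parents=['L']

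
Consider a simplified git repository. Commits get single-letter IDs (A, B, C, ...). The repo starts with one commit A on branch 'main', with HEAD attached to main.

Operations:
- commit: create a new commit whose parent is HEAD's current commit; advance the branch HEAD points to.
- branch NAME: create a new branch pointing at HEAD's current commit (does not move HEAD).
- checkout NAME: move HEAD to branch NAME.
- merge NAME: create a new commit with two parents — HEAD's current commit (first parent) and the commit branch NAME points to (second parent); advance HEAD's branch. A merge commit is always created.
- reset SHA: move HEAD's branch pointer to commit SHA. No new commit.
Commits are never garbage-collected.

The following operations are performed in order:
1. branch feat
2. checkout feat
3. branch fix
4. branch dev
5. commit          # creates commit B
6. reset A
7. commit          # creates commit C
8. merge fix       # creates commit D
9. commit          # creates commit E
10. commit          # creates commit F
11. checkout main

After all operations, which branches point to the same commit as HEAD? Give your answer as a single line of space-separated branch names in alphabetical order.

Answer: dev fix main

Derivation:
After op 1 (branch): HEAD=main@A [feat=A main=A]
After op 2 (checkout): HEAD=feat@A [feat=A main=A]
After op 3 (branch): HEAD=feat@A [feat=A fix=A main=A]
After op 4 (branch): HEAD=feat@A [dev=A feat=A fix=A main=A]
After op 5 (commit): HEAD=feat@B [dev=A feat=B fix=A main=A]
After op 6 (reset): HEAD=feat@A [dev=A feat=A fix=A main=A]
After op 7 (commit): HEAD=feat@C [dev=A feat=C fix=A main=A]
After op 8 (merge): HEAD=feat@D [dev=A feat=D fix=A main=A]
After op 9 (commit): HEAD=feat@E [dev=A feat=E fix=A main=A]
After op 10 (commit): HEAD=feat@F [dev=A feat=F fix=A main=A]
After op 11 (checkout): HEAD=main@A [dev=A feat=F fix=A main=A]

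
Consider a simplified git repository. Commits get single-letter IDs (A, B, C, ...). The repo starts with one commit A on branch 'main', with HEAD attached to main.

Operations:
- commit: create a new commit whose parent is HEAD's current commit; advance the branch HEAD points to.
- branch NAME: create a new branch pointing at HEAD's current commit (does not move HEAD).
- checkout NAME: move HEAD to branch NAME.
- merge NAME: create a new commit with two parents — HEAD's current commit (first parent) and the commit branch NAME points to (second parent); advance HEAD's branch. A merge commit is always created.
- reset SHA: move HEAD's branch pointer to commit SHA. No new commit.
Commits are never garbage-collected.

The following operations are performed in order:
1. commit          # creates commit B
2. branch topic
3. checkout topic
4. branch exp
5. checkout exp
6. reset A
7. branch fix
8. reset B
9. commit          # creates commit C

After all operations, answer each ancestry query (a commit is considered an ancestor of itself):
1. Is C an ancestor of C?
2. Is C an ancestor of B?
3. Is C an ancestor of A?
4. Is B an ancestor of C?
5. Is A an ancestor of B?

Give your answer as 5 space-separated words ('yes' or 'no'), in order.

After op 1 (commit): HEAD=main@B [main=B]
After op 2 (branch): HEAD=main@B [main=B topic=B]
After op 3 (checkout): HEAD=topic@B [main=B topic=B]
After op 4 (branch): HEAD=topic@B [exp=B main=B topic=B]
After op 5 (checkout): HEAD=exp@B [exp=B main=B topic=B]
After op 6 (reset): HEAD=exp@A [exp=A main=B topic=B]
After op 7 (branch): HEAD=exp@A [exp=A fix=A main=B topic=B]
After op 8 (reset): HEAD=exp@B [exp=B fix=A main=B topic=B]
After op 9 (commit): HEAD=exp@C [exp=C fix=A main=B topic=B]
ancestors(C) = {A,B,C}; C in? yes
ancestors(B) = {A,B}; C in? no
ancestors(A) = {A}; C in? no
ancestors(C) = {A,B,C}; B in? yes
ancestors(B) = {A,B}; A in? yes

Answer: yes no no yes yes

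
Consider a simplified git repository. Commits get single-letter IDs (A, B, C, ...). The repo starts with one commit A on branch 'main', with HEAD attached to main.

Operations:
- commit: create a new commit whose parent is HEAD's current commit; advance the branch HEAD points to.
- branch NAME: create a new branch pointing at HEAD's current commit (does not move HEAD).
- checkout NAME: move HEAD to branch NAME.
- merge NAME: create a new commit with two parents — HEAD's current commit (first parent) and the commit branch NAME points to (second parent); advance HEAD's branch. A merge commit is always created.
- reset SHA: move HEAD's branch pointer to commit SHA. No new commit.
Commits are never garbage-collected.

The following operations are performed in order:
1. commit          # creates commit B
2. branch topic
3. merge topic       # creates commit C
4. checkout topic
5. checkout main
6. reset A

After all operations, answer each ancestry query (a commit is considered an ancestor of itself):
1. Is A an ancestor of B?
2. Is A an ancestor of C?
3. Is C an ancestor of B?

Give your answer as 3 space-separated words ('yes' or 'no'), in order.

After op 1 (commit): HEAD=main@B [main=B]
After op 2 (branch): HEAD=main@B [main=B topic=B]
After op 3 (merge): HEAD=main@C [main=C topic=B]
After op 4 (checkout): HEAD=topic@B [main=C topic=B]
After op 5 (checkout): HEAD=main@C [main=C topic=B]
After op 6 (reset): HEAD=main@A [main=A topic=B]
ancestors(B) = {A,B}; A in? yes
ancestors(C) = {A,B,C}; A in? yes
ancestors(B) = {A,B}; C in? no

Answer: yes yes no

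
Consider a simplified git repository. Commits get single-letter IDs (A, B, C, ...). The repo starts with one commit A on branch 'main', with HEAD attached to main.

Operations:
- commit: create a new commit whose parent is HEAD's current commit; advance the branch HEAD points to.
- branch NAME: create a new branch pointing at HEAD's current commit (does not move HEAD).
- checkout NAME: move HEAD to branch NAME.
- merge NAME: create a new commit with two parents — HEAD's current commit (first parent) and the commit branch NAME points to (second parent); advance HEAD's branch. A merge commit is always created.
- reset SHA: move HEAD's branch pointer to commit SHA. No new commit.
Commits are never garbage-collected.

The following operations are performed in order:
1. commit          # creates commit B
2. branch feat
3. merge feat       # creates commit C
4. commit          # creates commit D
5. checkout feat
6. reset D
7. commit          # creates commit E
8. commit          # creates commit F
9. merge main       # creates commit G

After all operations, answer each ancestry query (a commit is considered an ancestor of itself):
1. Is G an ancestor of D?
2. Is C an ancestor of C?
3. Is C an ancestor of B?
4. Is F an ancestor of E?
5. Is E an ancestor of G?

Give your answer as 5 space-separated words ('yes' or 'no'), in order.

Answer: no yes no no yes

Derivation:
After op 1 (commit): HEAD=main@B [main=B]
After op 2 (branch): HEAD=main@B [feat=B main=B]
After op 3 (merge): HEAD=main@C [feat=B main=C]
After op 4 (commit): HEAD=main@D [feat=B main=D]
After op 5 (checkout): HEAD=feat@B [feat=B main=D]
After op 6 (reset): HEAD=feat@D [feat=D main=D]
After op 7 (commit): HEAD=feat@E [feat=E main=D]
After op 8 (commit): HEAD=feat@F [feat=F main=D]
After op 9 (merge): HEAD=feat@G [feat=G main=D]
ancestors(D) = {A,B,C,D}; G in? no
ancestors(C) = {A,B,C}; C in? yes
ancestors(B) = {A,B}; C in? no
ancestors(E) = {A,B,C,D,E}; F in? no
ancestors(G) = {A,B,C,D,E,F,G}; E in? yes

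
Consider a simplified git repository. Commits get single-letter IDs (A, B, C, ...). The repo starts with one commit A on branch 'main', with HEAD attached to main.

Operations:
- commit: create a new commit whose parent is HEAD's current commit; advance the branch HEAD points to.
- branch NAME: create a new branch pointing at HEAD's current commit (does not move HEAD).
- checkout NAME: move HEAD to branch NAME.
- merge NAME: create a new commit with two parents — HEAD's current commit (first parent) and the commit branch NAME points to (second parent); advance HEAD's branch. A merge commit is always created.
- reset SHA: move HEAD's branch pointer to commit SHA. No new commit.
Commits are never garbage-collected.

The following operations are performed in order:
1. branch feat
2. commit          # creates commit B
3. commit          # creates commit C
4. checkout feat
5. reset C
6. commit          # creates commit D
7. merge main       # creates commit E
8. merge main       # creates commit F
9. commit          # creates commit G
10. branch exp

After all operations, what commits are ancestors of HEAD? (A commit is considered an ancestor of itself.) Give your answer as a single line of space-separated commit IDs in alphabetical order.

Answer: A B C D E F G

Derivation:
After op 1 (branch): HEAD=main@A [feat=A main=A]
After op 2 (commit): HEAD=main@B [feat=A main=B]
After op 3 (commit): HEAD=main@C [feat=A main=C]
After op 4 (checkout): HEAD=feat@A [feat=A main=C]
After op 5 (reset): HEAD=feat@C [feat=C main=C]
After op 6 (commit): HEAD=feat@D [feat=D main=C]
After op 7 (merge): HEAD=feat@E [feat=E main=C]
After op 8 (merge): HEAD=feat@F [feat=F main=C]
After op 9 (commit): HEAD=feat@G [feat=G main=C]
After op 10 (branch): HEAD=feat@G [exp=G feat=G main=C]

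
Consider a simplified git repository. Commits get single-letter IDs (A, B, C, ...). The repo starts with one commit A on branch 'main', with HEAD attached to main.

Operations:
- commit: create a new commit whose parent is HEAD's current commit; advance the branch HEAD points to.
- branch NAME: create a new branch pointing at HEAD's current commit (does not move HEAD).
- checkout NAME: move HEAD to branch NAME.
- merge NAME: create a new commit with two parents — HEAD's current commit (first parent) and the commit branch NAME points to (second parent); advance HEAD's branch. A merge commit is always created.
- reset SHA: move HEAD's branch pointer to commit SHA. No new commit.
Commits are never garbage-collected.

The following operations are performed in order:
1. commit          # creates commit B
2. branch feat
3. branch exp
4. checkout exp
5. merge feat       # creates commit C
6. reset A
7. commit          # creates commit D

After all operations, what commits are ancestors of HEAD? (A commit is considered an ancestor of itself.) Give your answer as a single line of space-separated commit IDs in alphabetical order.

Answer: A D

Derivation:
After op 1 (commit): HEAD=main@B [main=B]
After op 2 (branch): HEAD=main@B [feat=B main=B]
After op 3 (branch): HEAD=main@B [exp=B feat=B main=B]
After op 4 (checkout): HEAD=exp@B [exp=B feat=B main=B]
After op 5 (merge): HEAD=exp@C [exp=C feat=B main=B]
After op 6 (reset): HEAD=exp@A [exp=A feat=B main=B]
After op 7 (commit): HEAD=exp@D [exp=D feat=B main=B]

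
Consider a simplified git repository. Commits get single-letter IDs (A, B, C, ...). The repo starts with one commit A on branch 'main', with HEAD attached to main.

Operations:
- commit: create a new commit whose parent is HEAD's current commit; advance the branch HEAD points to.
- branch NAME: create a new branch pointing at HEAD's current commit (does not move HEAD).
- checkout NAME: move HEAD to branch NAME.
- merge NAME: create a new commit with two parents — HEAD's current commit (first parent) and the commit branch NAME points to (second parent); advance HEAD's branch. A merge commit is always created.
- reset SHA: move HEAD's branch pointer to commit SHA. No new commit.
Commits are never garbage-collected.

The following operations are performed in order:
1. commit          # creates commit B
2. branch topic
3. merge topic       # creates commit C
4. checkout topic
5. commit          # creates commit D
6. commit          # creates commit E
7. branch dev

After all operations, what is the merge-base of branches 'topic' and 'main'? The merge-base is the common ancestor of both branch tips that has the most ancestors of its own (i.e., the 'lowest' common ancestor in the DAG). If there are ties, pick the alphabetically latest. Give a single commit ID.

After op 1 (commit): HEAD=main@B [main=B]
After op 2 (branch): HEAD=main@B [main=B topic=B]
After op 3 (merge): HEAD=main@C [main=C topic=B]
After op 4 (checkout): HEAD=topic@B [main=C topic=B]
After op 5 (commit): HEAD=topic@D [main=C topic=D]
After op 6 (commit): HEAD=topic@E [main=C topic=E]
After op 7 (branch): HEAD=topic@E [dev=E main=C topic=E]
ancestors(topic=E): ['A', 'B', 'D', 'E']
ancestors(main=C): ['A', 'B', 'C']
common: ['A', 'B']

Answer: B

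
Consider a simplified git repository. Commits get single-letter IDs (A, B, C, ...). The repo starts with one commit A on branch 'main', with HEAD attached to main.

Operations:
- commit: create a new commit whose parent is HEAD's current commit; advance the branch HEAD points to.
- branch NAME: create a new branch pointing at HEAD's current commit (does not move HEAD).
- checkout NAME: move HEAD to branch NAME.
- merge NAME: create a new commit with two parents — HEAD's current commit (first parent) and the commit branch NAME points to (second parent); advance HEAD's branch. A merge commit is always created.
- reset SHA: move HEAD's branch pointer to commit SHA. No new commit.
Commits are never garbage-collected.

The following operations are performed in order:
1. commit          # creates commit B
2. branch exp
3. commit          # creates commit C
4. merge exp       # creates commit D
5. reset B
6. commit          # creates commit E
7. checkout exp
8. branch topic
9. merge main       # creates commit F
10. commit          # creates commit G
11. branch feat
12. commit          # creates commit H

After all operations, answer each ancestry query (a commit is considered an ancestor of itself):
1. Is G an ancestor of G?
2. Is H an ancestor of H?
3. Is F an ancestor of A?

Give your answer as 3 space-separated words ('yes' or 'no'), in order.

After op 1 (commit): HEAD=main@B [main=B]
After op 2 (branch): HEAD=main@B [exp=B main=B]
After op 3 (commit): HEAD=main@C [exp=B main=C]
After op 4 (merge): HEAD=main@D [exp=B main=D]
After op 5 (reset): HEAD=main@B [exp=B main=B]
After op 6 (commit): HEAD=main@E [exp=B main=E]
After op 7 (checkout): HEAD=exp@B [exp=B main=E]
After op 8 (branch): HEAD=exp@B [exp=B main=E topic=B]
After op 9 (merge): HEAD=exp@F [exp=F main=E topic=B]
After op 10 (commit): HEAD=exp@G [exp=G main=E topic=B]
After op 11 (branch): HEAD=exp@G [exp=G feat=G main=E topic=B]
After op 12 (commit): HEAD=exp@H [exp=H feat=G main=E topic=B]
ancestors(G) = {A,B,E,F,G}; G in? yes
ancestors(H) = {A,B,E,F,G,H}; H in? yes
ancestors(A) = {A}; F in? no

Answer: yes yes no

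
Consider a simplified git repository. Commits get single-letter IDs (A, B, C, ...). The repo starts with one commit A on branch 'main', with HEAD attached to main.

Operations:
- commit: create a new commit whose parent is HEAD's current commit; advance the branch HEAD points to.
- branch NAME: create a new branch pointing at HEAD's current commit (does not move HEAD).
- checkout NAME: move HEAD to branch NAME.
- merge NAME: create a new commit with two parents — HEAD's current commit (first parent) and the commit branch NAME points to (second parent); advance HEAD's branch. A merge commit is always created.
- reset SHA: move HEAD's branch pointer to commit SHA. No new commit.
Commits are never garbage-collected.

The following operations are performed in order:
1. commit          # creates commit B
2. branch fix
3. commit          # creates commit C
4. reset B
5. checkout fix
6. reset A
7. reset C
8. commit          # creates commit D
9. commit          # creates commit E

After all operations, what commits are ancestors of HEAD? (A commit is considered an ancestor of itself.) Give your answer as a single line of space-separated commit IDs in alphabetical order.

After op 1 (commit): HEAD=main@B [main=B]
After op 2 (branch): HEAD=main@B [fix=B main=B]
After op 3 (commit): HEAD=main@C [fix=B main=C]
After op 4 (reset): HEAD=main@B [fix=B main=B]
After op 5 (checkout): HEAD=fix@B [fix=B main=B]
After op 6 (reset): HEAD=fix@A [fix=A main=B]
After op 7 (reset): HEAD=fix@C [fix=C main=B]
After op 8 (commit): HEAD=fix@D [fix=D main=B]
After op 9 (commit): HEAD=fix@E [fix=E main=B]

Answer: A B C D E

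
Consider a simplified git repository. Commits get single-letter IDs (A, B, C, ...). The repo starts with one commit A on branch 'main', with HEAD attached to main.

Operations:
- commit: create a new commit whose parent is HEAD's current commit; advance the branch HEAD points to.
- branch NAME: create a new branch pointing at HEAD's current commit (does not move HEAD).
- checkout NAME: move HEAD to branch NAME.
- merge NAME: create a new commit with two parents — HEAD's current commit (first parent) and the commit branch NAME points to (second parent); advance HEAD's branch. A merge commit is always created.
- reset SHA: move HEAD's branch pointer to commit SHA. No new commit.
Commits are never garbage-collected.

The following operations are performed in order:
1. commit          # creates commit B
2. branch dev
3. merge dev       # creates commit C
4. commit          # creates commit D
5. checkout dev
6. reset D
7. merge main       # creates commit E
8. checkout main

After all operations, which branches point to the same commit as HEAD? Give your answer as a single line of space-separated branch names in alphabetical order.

After op 1 (commit): HEAD=main@B [main=B]
After op 2 (branch): HEAD=main@B [dev=B main=B]
After op 3 (merge): HEAD=main@C [dev=B main=C]
After op 4 (commit): HEAD=main@D [dev=B main=D]
After op 5 (checkout): HEAD=dev@B [dev=B main=D]
After op 6 (reset): HEAD=dev@D [dev=D main=D]
After op 7 (merge): HEAD=dev@E [dev=E main=D]
After op 8 (checkout): HEAD=main@D [dev=E main=D]

Answer: main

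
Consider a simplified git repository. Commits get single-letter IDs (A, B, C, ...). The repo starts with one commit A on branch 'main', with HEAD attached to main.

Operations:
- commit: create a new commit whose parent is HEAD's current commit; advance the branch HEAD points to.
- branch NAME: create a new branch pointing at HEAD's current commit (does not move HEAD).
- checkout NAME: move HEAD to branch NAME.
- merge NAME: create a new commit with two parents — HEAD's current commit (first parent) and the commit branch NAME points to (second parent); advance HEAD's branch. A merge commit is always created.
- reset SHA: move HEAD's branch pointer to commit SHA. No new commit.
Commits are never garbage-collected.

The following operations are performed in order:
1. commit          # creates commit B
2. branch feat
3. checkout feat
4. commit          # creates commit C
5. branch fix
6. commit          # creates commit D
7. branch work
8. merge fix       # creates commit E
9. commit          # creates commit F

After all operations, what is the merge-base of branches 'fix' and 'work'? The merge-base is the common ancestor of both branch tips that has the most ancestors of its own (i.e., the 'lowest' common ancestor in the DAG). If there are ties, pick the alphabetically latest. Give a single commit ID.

After op 1 (commit): HEAD=main@B [main=B]
After op 2 (branch): HEAD=main@B [feat=B main=B]
After op 3 (checkout): HEAD=feat@B [feat=B main=B]
After op 4 (commit): HEAD=feat@C [feat=C main=B]
After op 5 (branch): HEAD=feat@C [feat=C fix=C main=B]
After op 6 (commit): HEAD=feat@D [feat=D fix=C main=B]
After op 7 (branch): HEAD=feat@D [feat=D fix=C main=B work=D]
After op 8 (merge): HEAD=feat@E [feat=E fix=C main=B work=D]
After op 9 (commit): HEAD=feat@F [feat=F fix=C main=B work=D]
ancestors(fix=C): ['A', 'B', 'C']
ancestors(work=D): ['A', 'B', 'C', 'D']
common: ['A', 'B', 'C']

Answer: C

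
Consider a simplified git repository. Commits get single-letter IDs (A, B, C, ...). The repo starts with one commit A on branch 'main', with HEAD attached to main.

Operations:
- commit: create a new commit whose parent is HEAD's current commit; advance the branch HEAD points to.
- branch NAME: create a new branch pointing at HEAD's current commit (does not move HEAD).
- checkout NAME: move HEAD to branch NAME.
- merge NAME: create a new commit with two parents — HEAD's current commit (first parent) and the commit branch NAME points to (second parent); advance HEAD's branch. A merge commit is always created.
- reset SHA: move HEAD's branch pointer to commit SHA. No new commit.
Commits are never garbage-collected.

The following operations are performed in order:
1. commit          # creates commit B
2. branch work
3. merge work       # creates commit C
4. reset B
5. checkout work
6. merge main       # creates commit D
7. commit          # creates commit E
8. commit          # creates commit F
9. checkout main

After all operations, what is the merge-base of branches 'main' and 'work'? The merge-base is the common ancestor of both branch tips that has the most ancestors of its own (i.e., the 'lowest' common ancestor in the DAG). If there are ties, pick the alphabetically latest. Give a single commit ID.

Answer: B

Derivation:
After op 1 (commit): HEAD=main@B [main=B]
After op 2 (branch): HEAD=main@B [main=B work=B]
After op 3 (merge): HEAD=main@C [main=C work=B]
After op 4 (reset): HEAD=main@B [main=B work=B]
After op 5 (checkout): HEAD=work@B [main=B work=B]
After op 6 (merge): HEAD=work@D [main=B work=D]
After op 7 (commit): HEAD=work@E [main=B work=E]
After op 8 (commit): HEAD=work@F [main=B work=F]
After op 9 (checkout): HEAD=main@B [main=B work=F]
ancestors(main=B): ['A', 'B']
ancestors(work=F): ['A', 'B', 'D', 'E', 'F']
common: ['A', 'B']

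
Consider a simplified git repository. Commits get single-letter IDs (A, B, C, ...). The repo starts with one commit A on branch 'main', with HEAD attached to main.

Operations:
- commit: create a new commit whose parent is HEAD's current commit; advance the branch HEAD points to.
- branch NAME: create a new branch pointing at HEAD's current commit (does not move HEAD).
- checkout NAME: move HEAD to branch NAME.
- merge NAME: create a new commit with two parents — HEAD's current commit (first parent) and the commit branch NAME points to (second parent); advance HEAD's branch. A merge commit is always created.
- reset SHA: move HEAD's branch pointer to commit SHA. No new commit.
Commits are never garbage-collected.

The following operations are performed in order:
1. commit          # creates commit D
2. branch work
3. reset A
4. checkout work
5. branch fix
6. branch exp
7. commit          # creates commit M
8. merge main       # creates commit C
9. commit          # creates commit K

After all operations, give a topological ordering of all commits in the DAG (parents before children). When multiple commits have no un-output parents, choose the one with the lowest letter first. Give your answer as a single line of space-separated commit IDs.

Answer: A D M C K

Derivation:
After op 1 (commit): HEAD=main@D [main=D]
After op 2 (branch): HEAD=main@D [main=D work=D]
After op 3 (reset): HEAD=main@A [main=A work=D]
After op 4 (checkout): HEAD=work@D [main=A work=D]
After op 5 (branch): HEAD=work@D [fix=D main=A work=D]
After op 6 (branch): HEAD=work@D [exp=D fix=D main=A work=D]
After op 7 (commit): HEAD=work@M [exp=D fix=D main=A work=M]
After op 8 (merge): HEAD=work@C [exp=D fix=D main=A work=C]
After op 9 (commit): HEAD=work@K [exp=D fix=D main=A work=K]
commit A: parents=[]
commit C: parents=['M', 'A']
commit D: parents=['A']
commit K: parents=['C']
commit M: parents=['D']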